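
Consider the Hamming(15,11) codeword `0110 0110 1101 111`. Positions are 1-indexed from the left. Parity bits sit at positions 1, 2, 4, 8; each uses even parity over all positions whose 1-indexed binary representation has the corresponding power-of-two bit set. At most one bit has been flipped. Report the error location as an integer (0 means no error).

s1: b1⊕b3⊕b5⊕b7⊕b9⊕b11⊕b13⊕b15 = 0⊕1⊕0⊕1⊕1⊕0⊕1⊕1 = 1
s2: b2⊕b3⊕b6⊕b7⊕b10⊕b11⊕b14⊕b15 = 1⊕1⊕1⊕1⊕1⊕0⊕1⊕1 = 1
s4: b4⊕b5⊕b6⊕b7⊕b12⊕b13⊕b14⊕b15 = 0⊕0⊕1⊕1⊕1⊕1⊕1⊕1 = 0
s8: b8⊕b9⊕b10⊕b11⊕b12⊕b13⊕b14⊕b15 = 0⊕1⊕1⊕0⊕1⊕1⊕1⊕1 = 0
Syndrome (s8...s1) = 0011 → position 3.

3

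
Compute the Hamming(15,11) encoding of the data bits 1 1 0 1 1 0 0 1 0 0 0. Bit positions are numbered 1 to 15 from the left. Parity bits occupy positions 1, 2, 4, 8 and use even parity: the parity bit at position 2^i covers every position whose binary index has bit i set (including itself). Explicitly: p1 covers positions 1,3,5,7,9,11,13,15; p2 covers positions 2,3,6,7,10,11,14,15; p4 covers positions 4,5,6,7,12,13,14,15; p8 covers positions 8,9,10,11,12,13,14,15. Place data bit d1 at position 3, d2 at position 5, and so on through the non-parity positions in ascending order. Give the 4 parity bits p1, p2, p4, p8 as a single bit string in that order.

Place data bits at non-power-of-two positions: b3=1, b5=1, b6=0, b7=1, b9=1, b10=0, b11=0, b12=1, b13=0, b14=0, b15=0.
p1 = XOR of data positions {3,5,7,9,11,13,15} = 1⊕1⊕1⊕1⊕0⊕0⊕0 = 0
p2 = XOR of data positions {3,6,7,10,11,14,15} = 1⊕0⊕1⊕0⊕0⊕0⊕0 = 0
p4 = XOR of data positions {5,6,7,12,13,14,15} = 1⊕0⊕1⊕1⊕0⊕0⊕0 = 1
p8 = XOR of data positions {9,10,11,12,13,14,15} = 1⊕0⊕0⊕1⊕0⊕0⊕0 = 0
Parity bits p1,p2,p4,p8 = 0010

0010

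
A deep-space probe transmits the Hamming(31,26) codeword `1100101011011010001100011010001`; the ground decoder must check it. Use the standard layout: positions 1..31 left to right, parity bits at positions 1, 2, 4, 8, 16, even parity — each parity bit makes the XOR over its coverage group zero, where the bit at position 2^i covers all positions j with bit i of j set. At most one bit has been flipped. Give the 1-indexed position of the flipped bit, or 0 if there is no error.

14

s1: b1⊕b3⊕b5⊕b7⊕b9⊕b11⊕b13⊕b15⊕b17⊕b19⊕b21⊕b23⊕b25⊕b27⊕b29⊕b31 = 1⊕0⊕1⊕1⊕1⊕0⊕1⊕1⊕0⊕1⊕0⊕0⊕1⊕1⊕0⊕1 = 0
s2: b2⊕b3⊕b6⊕b7⊕b10⊕b11⊕b14⊕b15⊕b18⊕b19⊕b22⊕b23⊕b26⊕b27⊕b30⊕b31 = 1⊕0⊕0⊕1⊕1⊕0⊕0⊕1⊕0⊕1⊕0⊕0⊕0⊕1⊕0⊕1 = 1
s4: b4⊕b5⊕b6⊕b7⊕b12⊕b13⊕b14⊕b15⊕b20⊕b21⊕b22⊕b23⊕b28⊕b29⊕b30⊕b31 = 0⊕1⊕0⊕1⊕1⊕1⊕0⊕1⊕1⊕0⊕0⊕0⊕0⊕0⊕0⊕1 = 1
s8: b8⊕b9⊕b10⊕b11⊕b12⊕b13⊕b14⊕b15⊕b24⊕b25⊕b26⊕b27⊕b28⊕b29⊕b30⊕b31 = 0⊕1⊕1⊕0⊕1⊕1⊕0⊕1⊕1⊕1⊕0⊕1⊕0⊕0⊕0⊕1 = 1
s16: b16⊕b17⊕b18⊕b19⊕b20⊕b21⊕b22⊕b23⊕b24⊕b25⊕b26⊕b27⊕b28⊕b29⊕b30⊕b31 = 0⊕0⊕0⊕1⊕1⊕0⊕0⊕0⊕1⊕1⊕0⊕1⊕0⊕0⊕0⊕1 = 0
Syndrome (s16...s1) = 01110 → position 14.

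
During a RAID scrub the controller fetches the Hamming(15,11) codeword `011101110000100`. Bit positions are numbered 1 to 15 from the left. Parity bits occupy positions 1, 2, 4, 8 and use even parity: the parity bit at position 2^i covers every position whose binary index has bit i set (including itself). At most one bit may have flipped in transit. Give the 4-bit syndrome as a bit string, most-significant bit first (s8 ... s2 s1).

s1: b1⊕b3⊕b5⊕b7⊕b9⊕b11⊕b13⊕b15 = 0⊕1⊕0⊕1⊕0⊕0⊕1⊕0 = 1
s2: b2⊕b3⊕b6⊕b7⊕b10⊕b11⊕b14⊕b15 = 1⊕1⊕1⊕1⊕0⊕0⊕0⊕0 = 0
s4: b4⊕b5⊕b6⊕b7⊕b12⊕b13⊕b14⊕b15 = 1⊕0⊕1⊕1⊕0⊕1⊕0⊕0 = 0
s8: b8⊕b9⊕b10⊕b11⊕b12⊕b13⊕b14⊕b15 = 1⊕0⊕0⊕0⊕0⊕1⊕0⊕0 = 0
Syndrome (s8...s1) = 0001 → position 1.

0001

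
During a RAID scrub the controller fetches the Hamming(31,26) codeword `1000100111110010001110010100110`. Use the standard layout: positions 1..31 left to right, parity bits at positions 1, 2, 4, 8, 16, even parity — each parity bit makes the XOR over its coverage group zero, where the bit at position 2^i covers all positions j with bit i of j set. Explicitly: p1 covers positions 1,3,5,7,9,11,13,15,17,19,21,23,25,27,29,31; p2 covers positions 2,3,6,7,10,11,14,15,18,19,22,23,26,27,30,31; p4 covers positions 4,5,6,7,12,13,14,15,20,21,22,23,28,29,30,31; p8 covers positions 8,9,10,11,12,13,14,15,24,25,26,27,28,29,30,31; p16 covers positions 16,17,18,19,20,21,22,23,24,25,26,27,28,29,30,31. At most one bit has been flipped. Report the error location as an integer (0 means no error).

20

s1: b1⊕b3⊕b5⊕b7⊕b9⊕b11⊕b13⊕b15⊕b17⊕b19⊕b21⊕b23⊕b25⊕b27⊕b29⊕b31 = 1⊕0⊕1⊕0⊕1⊕1⊕0⊕1⊕0⊕1⊕1⊕0⊕0⊕0⊕1⊕0 = 0
s2: b2⊕b3⊕b6⊕b7⊕b10⊕b11⊕b14⊕b15⊕b18⊕b19⊕b22⊕b23⊕b26⊕b27⊕b30⊕b31 = 0⊕0⊕0⊕0⊕1⊕1⊕0⊕1⊕0⊕1⊕0⊕0⊕1⊕0⊕1⊕0 = 0
s4: b4⊕b5⊕b6⊕b7⊕b12⊕b13⊕b14⊕b15⊕b20⊕b21⊕b22⊕b23⊕b28⊕b29⊕b30⊕b31 = 0⊕1⊕0⊕0⊕1⊕0⊕0⊕1⊕1⊕1⊕0⊕0⊕0⊕1⊕1⊕0 = 1
s8: b8⊕b9⊕b10⊕b11⊕b12⊕b13⊕b14⊕b15⊕b24⊕b25⊕b26⊕b27⊕b28⊕b29⊕b30⊕b31 = 1⊕1⊕1⊕1⊕1⊕0⊕0⊕1⊕1⊕0⊕1⊕0⊕0⊕1⊕1⊕0 = 0
s16: b16⊕b17⊕b18⊕b19⊕b20⊕b21⊕b22⊕b23⊕b24⊕b25⊕b26⊕b27⊕b28⊕b29⊕b30⊕b31 = 0⊕0⊕0⊕1⊕1⊕1⊕0⊕0⊕1⊕0⊕1⊕0⊕0⊕1⊕1⊕0 = 1
Syndrome (s16...s1) = 10100 → position 20.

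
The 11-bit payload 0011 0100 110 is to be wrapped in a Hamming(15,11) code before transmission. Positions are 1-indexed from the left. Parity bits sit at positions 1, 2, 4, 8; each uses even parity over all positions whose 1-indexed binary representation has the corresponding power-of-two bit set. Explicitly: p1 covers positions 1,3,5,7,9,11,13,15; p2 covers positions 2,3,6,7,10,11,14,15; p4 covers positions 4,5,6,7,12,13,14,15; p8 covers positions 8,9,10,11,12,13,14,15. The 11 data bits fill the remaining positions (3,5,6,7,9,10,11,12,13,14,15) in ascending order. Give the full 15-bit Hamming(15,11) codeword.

Place data bits at non-power-of-two positions: b3=0, b5=0, b6=1, b7=1, b9=0, b10=1, b11=0, b12=0, b13=1, b14=1, b15=0.
p1 = XOR of data positions {3,5,7,9,11,13,15} = 0⊕0⊕1⊕0⊕0⊕1⊕0 = 0
p2 = XOR of data positions {3,6,7,10,11,14,15} = 0⊕1⊕1⊕1⊕0⊕1⊕0 = 0
p4 = XOR of data positions {5,6,7,12,13,14,15} = 0⊕1⊕1⊕0⊕1⊕1⊕0 = 0
p8 = XOR of data positions {9,10,11,12,13,14,15} = 0⊕1⊕0⊕0⊕1⊕1⊕0 = 1
Codeword b1..b15 = 000001110100110

000001110100110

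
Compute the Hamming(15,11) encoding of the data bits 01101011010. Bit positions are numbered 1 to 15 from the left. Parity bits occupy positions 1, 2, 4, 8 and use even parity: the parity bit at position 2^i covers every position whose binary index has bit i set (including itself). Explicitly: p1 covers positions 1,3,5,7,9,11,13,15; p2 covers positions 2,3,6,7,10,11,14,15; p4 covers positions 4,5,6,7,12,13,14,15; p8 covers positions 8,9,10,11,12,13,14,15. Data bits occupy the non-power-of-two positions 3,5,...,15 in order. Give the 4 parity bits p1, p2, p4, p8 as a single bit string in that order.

1100

Place data bits at non-power-of-two positions: b3=0, b5=1, b6=1, b7=0, b9=1, b10=0, b11=1, b12=1, b13=0, b14=1, b15=0.
p1 = XOR of data positions {3,5,7,9,11,13,15} = 0⊕1⊕0⊕1⊕1⊕0⊕0 = 1
p2 = XOR of data positions {3,6,7,10,11,14,15} = 0⊕1⊕0⊕0⊕1⊕1⊕0 = 1
p4 = XOR of data positions {5,6,7,12,13,14,15} = 1⊕1⊕0⊕1⊕0⊕1⊕0 = 0
p8 = XOR of data positions {9,10,11,12,13,14,15} = 1⊕0⊕1⊕1⊕0⊕1⊕0 = 0
Parity bits p1,p2,p4,p8 = 1100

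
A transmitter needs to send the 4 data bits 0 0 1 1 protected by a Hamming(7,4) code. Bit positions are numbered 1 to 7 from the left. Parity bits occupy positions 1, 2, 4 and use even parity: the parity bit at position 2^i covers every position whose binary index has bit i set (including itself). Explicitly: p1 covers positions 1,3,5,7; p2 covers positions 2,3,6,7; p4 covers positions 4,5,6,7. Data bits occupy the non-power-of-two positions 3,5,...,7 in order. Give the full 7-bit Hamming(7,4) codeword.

Place data bits at non-power-of-two positions: b3=0, b5=0, b6=1, b7=1.
p1 = XOR of data positions {3,5,7} = 0⊕0⊕1 = 1
p2 = XOR of data positions {3,6,7} = 0⊕1⊕1 = 0
p4 = XOR of data positions {5,6,7} = 0⊕1⊕1 = 0
Codeword b1..b7 = 1000011

1000011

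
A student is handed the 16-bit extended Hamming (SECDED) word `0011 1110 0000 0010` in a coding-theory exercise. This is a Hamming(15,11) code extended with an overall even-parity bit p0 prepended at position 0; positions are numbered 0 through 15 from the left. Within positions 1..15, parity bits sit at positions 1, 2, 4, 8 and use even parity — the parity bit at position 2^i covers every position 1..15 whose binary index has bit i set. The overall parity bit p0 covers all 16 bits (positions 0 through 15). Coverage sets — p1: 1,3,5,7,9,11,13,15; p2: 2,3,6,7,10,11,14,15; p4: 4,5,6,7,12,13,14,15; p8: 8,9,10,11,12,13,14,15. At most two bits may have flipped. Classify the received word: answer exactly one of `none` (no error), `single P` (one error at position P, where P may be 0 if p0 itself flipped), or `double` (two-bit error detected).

double

s1: b1⊕b3⊕b5⊕b7⊕b9⊕b11⊕b13⊕b15 = 0⊕1⊕1⊕0⊕0⊕0⊕0⊕0 = 0
s2: b2⊕b3⊕b6⊕b7⊕b10⊕b11⊕b14⊕b15 = 1⊕1⊕1⊕0⊕0⊕0⊕1⊕0 = 0
s4: b4⊕b5⊕b6⊕b7⊕b12⊕b13⊕b14⊕b15 = 1⊕1⊕1⊕0⊕0⊕0⊕1⊕0 = 0
s8: b8⊕b9⊕b10⊕b11⊕b12⊕b13⊕b14⊕b15 = 0⊕0⊕0⊕0⊕0⊕0⊕1⊕0 = 1
Syndrome (s8...s1) = 1000 → position 8.
Overall parity (XOR of all 16 bits, including p0): 0⊕0⊕1⊕1⊕1⊕1⊕1⊕0⊕0⊕0⊕0⊕0⊕0⊕0⊕1⊕0 = 0
Overall=0, syndrome position=8 → double-bit error detected (uncorrectable).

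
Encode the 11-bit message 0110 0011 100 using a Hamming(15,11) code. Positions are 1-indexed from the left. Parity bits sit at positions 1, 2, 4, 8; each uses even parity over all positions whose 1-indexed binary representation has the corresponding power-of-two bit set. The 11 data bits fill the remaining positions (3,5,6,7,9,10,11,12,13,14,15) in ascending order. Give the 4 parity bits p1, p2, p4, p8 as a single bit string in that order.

1001

Place data bits at non-power-of-two positions: b3=0, b5=1, b6=1, b7=0, b9=0, b10=0, b11=1, b12=1, b13=1, b14=0, b15=0.
p1 = XOR of data positions {3,5,7,9,11,13,15} = 0⊕1⊕0⊕0⊕1⊕1⊕0 = 1
p2 = XOR of data positions {3,6,7,10,11,14,15} = 0⊕1⊕0⊕0⊕1⊕0⊕0 = 0
p4 = XOR of data positions {5,6,7,12,13,14,15} = 1⊕1⊕0⊕1⊕1⊕0⊕0 = 0
p8 = XOR of data positions {9,10,11,12,13,14,15} = 0⊕0⊕1⊕1⊕1⊕0⊕0 = 1
Parity bits p1,p2,p4,p8 = 1001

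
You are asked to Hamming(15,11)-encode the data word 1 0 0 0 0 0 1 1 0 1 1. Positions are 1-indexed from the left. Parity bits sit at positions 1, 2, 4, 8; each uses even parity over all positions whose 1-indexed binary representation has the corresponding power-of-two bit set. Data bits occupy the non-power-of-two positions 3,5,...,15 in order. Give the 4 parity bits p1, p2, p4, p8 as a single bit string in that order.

Place data bits at non-power-of-two positions: b3=1, b5=0, b6=0, b7=0, b9=0, b10=0, b11=1, b12=1, b13=0, b14=1, b15=1.
p1 = XOR of data positions {3,5,7,9,11,13,15} = 1⊕0⊕0⊕0⊕1⊕0⊕1 = 1
p2 = XOR of data positions {3,6,7,10,11,14,15} = 1⊕0⊕0⊕0⊕1⊕1⊕1 = 0
p4 = XOR of data positions {5,6,7,12,13,14,15} = 0⊕0⊕0⊕1⊕0⊕1⊕1 = 1
p8 = XOR of data positions {9,10,11,12,13,14,15} = 0⊕0⊕1⊕1⊕0⊕1⊕1 = 0
Parity bits p1,p2,p4,p8 = 1010

1010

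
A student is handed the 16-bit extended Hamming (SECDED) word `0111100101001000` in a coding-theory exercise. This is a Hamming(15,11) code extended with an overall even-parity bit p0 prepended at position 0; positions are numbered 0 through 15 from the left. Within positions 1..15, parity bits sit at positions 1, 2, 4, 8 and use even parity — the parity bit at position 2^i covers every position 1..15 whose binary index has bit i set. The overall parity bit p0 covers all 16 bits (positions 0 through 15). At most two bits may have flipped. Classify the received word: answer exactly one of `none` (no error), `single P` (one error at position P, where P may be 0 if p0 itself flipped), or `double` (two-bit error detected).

s1: b1⊕b3⊕b5⊕b7⊕b9⊕b11⊕b13⊕b15 = 1⊕1⊕0⊕1⊕1⊕0⊕0⊕0 = 0
s2: b2⊕b3⊕b6⊕b7⊕b10⊕b11⊕b14⊕b15 = 1⊕1⊕0⊕1⊕0⊕0⊕0⊕0 = 1
s4: b4⊕b5⊕b6⊕b7⊕b12⊕b13⊕b14⊕b15 = 1⊕0⊕0⊕1⊕1⊕0⊕0⊕0 = 1
s8: b8⊕b9⊕b10⊕b11⊕b12⊕b13⊕b14⊕b15 = 0⊕1⊕0⊕0⊕1⊕0⊕0⊕0 = 0
Syndrome (s8...s1) = 0110 → position 6.
Overall parity (XOR of all 16 bits, including p0): 0⊕1⊕1⊕1⊕1⊕0⊕0⊕1⊕0⊕1⊕0⊕0⊕1⊕0⊕0⊕0 = 1
Overall=1, syndrome position=6 → single-bit error at position 6.

single 6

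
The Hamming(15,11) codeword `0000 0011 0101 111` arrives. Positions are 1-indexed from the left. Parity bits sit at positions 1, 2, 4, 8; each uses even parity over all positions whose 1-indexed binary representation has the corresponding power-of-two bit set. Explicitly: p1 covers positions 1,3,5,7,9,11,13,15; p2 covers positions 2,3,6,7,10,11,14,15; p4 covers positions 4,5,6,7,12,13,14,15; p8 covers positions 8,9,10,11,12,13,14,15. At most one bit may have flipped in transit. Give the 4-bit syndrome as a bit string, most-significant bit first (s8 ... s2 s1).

0101

s1: b1⊕b3⊕b5⊕b7⊕b9⊕b11⊕b13⊕b15 = 0⊕0⊕0⊕1⊕0⊕0⊕1⊕1 = 1
s2: b2⊕b3⊕b6⊕b7⊕b10⊕b11⊕b14⊕b15 = 0⊕0⊕0⊕1⊕1⊕0⊕1⊕1 = 0
s4: b4⊕b5⊕b6⊕b7⊕b12⊕b13⊕b14⊕b15 = 0⊕0⊕0⊕1⊕1⊕1⊕1⊕1 = 1
s8: b8⊕b9⊕b10⊕b11⊕b12⊕b13⊕b14⊕b15 = 1⊕0⊕1⊕0⊕1⊕1⊕1⊕1 = 0
Syndrome (s8...s1) = 0101 → position 5.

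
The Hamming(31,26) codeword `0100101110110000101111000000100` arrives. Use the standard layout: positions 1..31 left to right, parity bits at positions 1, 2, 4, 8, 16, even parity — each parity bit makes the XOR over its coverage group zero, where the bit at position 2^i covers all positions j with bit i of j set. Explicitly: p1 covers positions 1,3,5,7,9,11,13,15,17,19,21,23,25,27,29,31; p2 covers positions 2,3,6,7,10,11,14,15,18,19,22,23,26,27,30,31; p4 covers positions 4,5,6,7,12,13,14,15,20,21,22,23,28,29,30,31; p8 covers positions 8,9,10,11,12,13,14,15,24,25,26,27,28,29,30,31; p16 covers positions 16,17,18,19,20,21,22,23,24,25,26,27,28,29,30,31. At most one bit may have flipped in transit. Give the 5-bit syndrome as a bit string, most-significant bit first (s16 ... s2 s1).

01110

s1: b1⊕b3⊕b5⊕b7⊕b9⊕b11⊕b13⊕b15⊕b17⊕b19⊕b21⊕b23⊕b25⊕b27⊕b29⊕b31 = 0⊕0⊕1⊕1⊕1⊕1⊕0⊕0⊕1⊕1⊕1⊕0⊕0⊕0⊕1⊕0 = 0
s2: b2⊕b3⊕b6⊕b7⊕b10⊕b11⊕b14⊕b15⊕b18⊕b19⊕b22⊕b23⊕b26⊕b27⊕b30⊕b31 = 1⊕0⊕0⊕1⊕0⊕1⊕0⊕0⊕0⊕1⊕1⊕0⊕0⊕0⊕0⊕0 = 1
s4: b4⊕b5⊕b6⊕b7⊕b12⊕b13⊕b14⊕b15⊕b20⊕b21⊕b22⊕b23⊕b28⊕b29⊕b30⊕b31 = 0⊕1⊕0⊕1⊕1⊕0⊕0⊕0⊕1⊕1⊕1⊕0⊕0⊕1⊕0⊕0 = 1
s8: b8⊕b9⊕b10⊕b11⊕b12⊕b13⊕b14⊕b15⊕b24⊕b25⊕b26⊕b27⊕b28⊕b29⊕b30⊕b31 = 1⊕1⊕0⊕1⊕1⊕0⊕0⊕0⊕0⊕0⊕0⊕0⊕0⊕1⊕0⊕0 = 1
s16: b16⊕b17⊕b18⊕b19⊕b20⊕b21⊕b22⊕b23⊕b24⊕b25⊕b26⊕b27⊕b28⊕b29⊕b30⊕b31 = 0⊕1⊕0⊕1⊕1⊕1⊕1⊕0⊕0⊕0⊕0⊕0⊕0⊕1⊕0⊕0 = 0
Syndrome (s16...s1) = 01110 → position 14.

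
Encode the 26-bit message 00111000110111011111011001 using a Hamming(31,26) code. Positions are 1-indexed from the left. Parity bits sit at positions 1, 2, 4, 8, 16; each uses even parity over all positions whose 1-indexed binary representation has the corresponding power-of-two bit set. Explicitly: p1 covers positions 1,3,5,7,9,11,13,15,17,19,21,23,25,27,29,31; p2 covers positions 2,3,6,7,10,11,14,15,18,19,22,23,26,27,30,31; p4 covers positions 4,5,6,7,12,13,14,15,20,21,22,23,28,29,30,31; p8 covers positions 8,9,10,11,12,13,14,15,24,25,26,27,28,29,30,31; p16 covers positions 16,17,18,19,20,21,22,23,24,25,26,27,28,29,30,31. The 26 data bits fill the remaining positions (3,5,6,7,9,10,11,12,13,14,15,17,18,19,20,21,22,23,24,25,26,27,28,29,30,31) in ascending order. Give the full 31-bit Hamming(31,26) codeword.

Place data bits at non-power-of-two positions: b3=0, b5=0, b6=1, b7=1, b9=1, b10=0, b11=0, b12=0, b13=1, b14=1, b15=0, b17=1, b18=1, b19=1, b20=0, b21=1, b22=1, b23=1, b24=1, b25=1, b26=0, b27=1, b28=1, b29=0, b30=0, b31=1.
p1 = XOR of data positions {3,5,7,9,11,13,15,17,19,21,23,25,27,29,31} = 0⊕0⊕1⊕1⊕0⊕1⊕0⊕1⊕1⊕1⊕1⊕1⊕1⊕0⊕1 = 0
p2 = XOR of data positions {3,6,7,10,11,14,15,18,19,22,23,26,27,30,31} = 0⊕1⊕1⊕0⊕0⊕1⊕0⊕1⊕1⊕1⊕1⊕0⊕1⊕0⊕1 = 1
p4 = XOR of data positions {5,6,7,12,13,14,15,20,21,22,23,28,29,30,31} = 0⊕1⊕1⊕0⊕1⊕1⊕0⊕0⊕1⊕1⊕1⊕1⊕0⊕0⊕1 = 1
p8 = XOR of data positions {9,10,11,12,13,14,15,24,25,26,27,28,29,30,31} = 1⊕0⊕0⊕0⊕1⊕1⊕0⊕1⊕1⊕0⊕1⊕1⊕0⊕0⊕1 = 0
p16 = XOR of data positions {17,18,19,20,21,22,23,24,25,26,27,28,29,30,31} = 1⊕1⊕1⊕0⊕1⊕1⊕1⊕1⊕1⊕0⊕1⊕1⊕0⊕0⊕1 = 1
Codeword b1..b31 = 0101011010001101111011111011001

0101011010001101111011111011001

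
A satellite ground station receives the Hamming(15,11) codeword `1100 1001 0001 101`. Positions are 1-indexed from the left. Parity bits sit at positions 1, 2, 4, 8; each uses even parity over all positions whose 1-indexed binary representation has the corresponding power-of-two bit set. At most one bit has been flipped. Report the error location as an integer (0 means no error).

0

s1: b1⊕b3⊕b5⊕b7⊕b9⊕b11⊕b13⊕b15 = 1⊕0⊕1⊕0⊕0⊕0⊕1⊕1 = 0
s2: b2⊕b3⊕b6⊕b7⊕b10⊕b11⊕b14⊕b15 = 1⊕0⊕0⊕0⊕0⊕0⊕0⊕1 = 0
s4: b4⊕b5⊕b6⊕b7⊕b12⊕b13⊕b14⊕b15 = 0⊕1⊕0⊕0⊕1⊕1⊕0⊕1 = 0
s8: b8⊕b9⊕b10⊕b11⊕b12⊕b13⊕b14⊕b15 = 1⊕0⊕0⊕0⊕1⊕1⊕0⊕1 = 0
Syndrome (s8...s1) = 0000 → position 0 (no error).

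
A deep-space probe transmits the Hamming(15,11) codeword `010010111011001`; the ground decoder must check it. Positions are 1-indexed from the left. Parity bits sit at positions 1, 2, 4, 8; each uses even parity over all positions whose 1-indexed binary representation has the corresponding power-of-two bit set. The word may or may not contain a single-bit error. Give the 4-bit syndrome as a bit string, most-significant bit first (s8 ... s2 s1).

s1: b1⊕b3⊕b5⊕b7⊕b9⊕b11⊕b13⊕b15 = 0⊕0⊕1⊕1⊕1⊕1⊕0⊕1 = 1
s2: b2⊕b3⊕b6⊕b7⊕b10⊕b11⊕b14⊕b15 = 1⊕0⊕0⊕1⊕0⊕1⊕0⊕1 = 0
s4: b4⊕b5⊕b6⊕b7⊕b12⊕b13⊕b14⊕b15 = 0⊕1⊕0⊕1⊕1⊕0⊕0⊕1 = 0
s8: b8⊕b9⊕b10⊕b11⊕b12⊕b13⊕b14⊕b15 = 1⊕1⊕0⊕1⊕1⊕0⊕0⊕1 = 1
Syndrome (s8...s1) = 1001 → position 9.

1001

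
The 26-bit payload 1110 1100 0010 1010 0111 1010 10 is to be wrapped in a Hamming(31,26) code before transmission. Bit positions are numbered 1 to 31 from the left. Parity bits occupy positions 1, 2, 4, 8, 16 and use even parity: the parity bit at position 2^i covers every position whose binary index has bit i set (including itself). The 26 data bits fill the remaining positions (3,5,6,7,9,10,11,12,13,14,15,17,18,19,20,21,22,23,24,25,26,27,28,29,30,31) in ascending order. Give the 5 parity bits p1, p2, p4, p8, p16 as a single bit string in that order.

00100

Place data bits at non-power-of-two positions: b3=1, b5=1, b6=1, b7=0, b9=1, b10=1, b11=0, b12=0, b13=0, b14=0, b15=1, b17=0, b18=1, b19=0, b20=1, b21=0, b22=0, b23=1, b24=1, b25=1, b26=1, b27=0, b28=1, b29=0, b30=1, b31=0.
p1 = XOR of data positions {3,5,7,9,11,13,15,17,19,21,23,25,27,29,31} = 1⊕1⊕0⊕1⊕0⊕0⊕1⊕0⊕0⊕0⊕1⊕1⊕0⊕0⊕0 = 0
p2 = XOR of data positions {3,6,7,10,11,14,15,18,19,22,23,26,27,30,31} = 1⊕1⊕0⊕1⊕0⊕0⊕1⊕1⊕0⊕0⊕1⊕1⊕0⊕1⊕0 = 0
p4 = XOR of data positions {5,6,7,12,13,14,15,20,21,22,23,28,29,30,31} = 1⊕1⊕0⊕0⊕0⊕0⊕1⊕1⊕0⊕0⊕1⊕1⊕0⊕1⊕0 = 1
p8 = XOR of data positions {9,10,11,12,13,14,15,24,25,26,27,28,29,30,31} = 1⊕1⊕0⊕0⊕0⊕0⊕1⊕1⊕1⊕1⊕0⊕1⊕0⊕1⊕0 = 0
p16 = XOR of data positions {17,18,19,20,21,22,23,24,25,26,27,28,29,30,31} = 0⊕1⊕0⊕1⊕0⊕0⊕1⊕1⊕1⊕1⊕0⊕1⊕0⊕1⊕0 = 0
Parity bits p1,p2,p4,p8,p16 = 00100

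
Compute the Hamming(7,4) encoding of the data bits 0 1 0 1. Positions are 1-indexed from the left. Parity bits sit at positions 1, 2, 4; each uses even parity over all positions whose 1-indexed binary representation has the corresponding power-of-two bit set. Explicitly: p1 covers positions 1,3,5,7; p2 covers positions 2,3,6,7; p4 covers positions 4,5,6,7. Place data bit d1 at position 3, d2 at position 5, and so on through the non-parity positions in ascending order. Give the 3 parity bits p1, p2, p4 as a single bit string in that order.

010

Place data bits at non-power-of-two positions: b3=0, b5=1, b6=0, b7=1.
p1 = XOR of data positions {3,5,7} = 0⊕1⊕1 = 0
p2 = XOR of data positions {3,6,7} = 0⊕0⊕1 = 1
p4 = XOR of data positions {5,6,7} = 1⊕0⊕1 = 0
Parity bits p1,p2,p4 = 010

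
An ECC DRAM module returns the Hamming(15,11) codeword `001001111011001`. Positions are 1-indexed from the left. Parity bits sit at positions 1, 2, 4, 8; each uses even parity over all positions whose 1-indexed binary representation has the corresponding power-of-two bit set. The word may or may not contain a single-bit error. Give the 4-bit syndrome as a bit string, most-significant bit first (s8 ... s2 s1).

1011

s1: b1⊕b3⊕b5⊕b7⊕b9⊕b11⊕b13⊕b15 = 0⊕1⊕0⊕1⊕1⊕1⊕0⊕1 = 1
s2: b2⊕b3⊕b6⊕b7⊕b10⊕b11⊕b14⊕b15 = 0⊕1⊕1⊕1⊕0⊕1⊕0⊕1 = 1
s4: b4⊕b5⊕b6⊕b7⊕b12⊕b13⊕b14⊕b15 = 0⊕0⊕1⊕1⊕1⊕0⊕0⊕1 = 0
s8: b8⊕b9⊕b10⊕b11⊕b12⊕b13⊕b14⊕b15 = 1⊕1⊕0⊕1⊕1⊕0⊕0⊕1 = 1
Syndrome (s8...s1) = 1011 → position 11.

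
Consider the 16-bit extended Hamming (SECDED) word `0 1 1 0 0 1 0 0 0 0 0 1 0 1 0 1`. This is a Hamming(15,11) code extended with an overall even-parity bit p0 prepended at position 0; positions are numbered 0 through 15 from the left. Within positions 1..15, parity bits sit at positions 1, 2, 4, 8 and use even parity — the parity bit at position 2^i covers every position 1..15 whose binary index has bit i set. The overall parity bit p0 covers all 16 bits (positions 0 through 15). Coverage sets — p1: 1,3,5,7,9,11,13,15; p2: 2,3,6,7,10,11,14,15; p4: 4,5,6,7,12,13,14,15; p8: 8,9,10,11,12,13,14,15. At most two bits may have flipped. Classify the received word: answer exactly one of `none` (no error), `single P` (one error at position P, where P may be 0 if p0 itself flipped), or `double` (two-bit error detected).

s1: b1⊕b3⊕b5⊕b7⊕b9⊕b11⊕b13⊕b15 = 1⊕0⊕1⊕0⊕0⊕1⊕1⊕1 = 1
s2: b2⊕b3⊕b6⊕b7⊕b10⊕b11⊕b14⊕b15 = 1⊕0⊕0⊕0⊕0⊕1⊕0⊕1 = 1
s4: b4⊕b5⊕b6⊕b7⊕b12⊕b13⊕b14⊕b15 = 0⊕1⊕0⊕0⊕0⊕1⊕0⊕1 = 1
s8: b8⊕b9⊕b10⊕b11⊕b12⊕b13⊕b14⊕b15 = 0⊕0⊕0⊕1⊕0⊕1⊕0⊕1 = 1
Syndrome (s8...s1) = 1111 → position 15.
Overall parity (XOR of all 16 bits, including p0): 0⊕1⊕1⊕0⊕0⊕1⊕0⊕0⊕0⊕0⊕0⊕1⊕0⊕1⊕0⊕1 = 0
Overall=0, syndrome position=15 → double-bit error detected (uncorrectable).

double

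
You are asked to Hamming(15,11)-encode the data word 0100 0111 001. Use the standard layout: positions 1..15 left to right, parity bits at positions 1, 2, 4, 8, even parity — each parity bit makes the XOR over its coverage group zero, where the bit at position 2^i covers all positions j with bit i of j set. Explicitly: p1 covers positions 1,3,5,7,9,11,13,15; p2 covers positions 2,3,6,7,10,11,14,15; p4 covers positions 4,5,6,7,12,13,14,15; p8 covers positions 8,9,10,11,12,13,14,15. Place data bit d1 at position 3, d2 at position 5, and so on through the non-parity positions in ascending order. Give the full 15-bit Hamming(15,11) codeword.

Place data bits at non-power-of-two positions: b3=0, b5=1, b6=0, b7=0, b9=0, b10=1, b11=1, b12=1, b13=0, b14=0, b15=1.
p1 = XOR of data positions {3,5,7,9,11,13,15} = 0⊕1⊕0⊕0⊕1⊕0⊕1 = 1
p2 = XOR of data positions {3,6,7,10,11,14,15} = 0⊕0⊕0⊕1⊕1⊕0⊕1 = 1
p4 = XOR of data positions {5,6,7,12,13,14,15} = 1⊕0⊕0⊕1⊕0⊕0⊕1 = 1
p8 = XOR of data positions {9,10,11,12,13,14,15} = 0⊕1⊕1⊕1⊕0⊕0⊕1 = 0
Codeword b1..b15 = 110110000111001

110110000111001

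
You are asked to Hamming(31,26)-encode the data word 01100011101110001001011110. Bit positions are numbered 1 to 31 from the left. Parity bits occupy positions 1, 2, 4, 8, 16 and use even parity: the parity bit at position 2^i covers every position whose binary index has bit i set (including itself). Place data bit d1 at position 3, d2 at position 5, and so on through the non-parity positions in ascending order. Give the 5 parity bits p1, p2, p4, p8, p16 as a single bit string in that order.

Place data bits at non-power-of-two positions: b3=0, b5=1, b6=1, b7=0, b9=0, b10=0, b11=1, b12=1, b13=1, b14=0, b15=1, b17=1, b18=1, b19=0, b20=0, b21=0, b22=1, b23=0, b24=0, b25=1, b26=0, b27=1, b28=1, b29=1, b30=1, b31=0.
p1 = XOR of data positions {3,5,7,9,11,13,15,17,19,21,23,25,27,29,31} = 0⊕1⊕0⊕0⊕1⊕1⊕1⊕1⊕0⊕0⊕0⊕1⊕1⊕1⊕0 = 0
p2 = XOR of data positions {3,6,7,10,11,14,15,18,19,22,23,26,27,30,31} = 0⊕1⊕0⊕0⊕1⊕0⊕1⊕1⊕0⊕1⊕0⊕0⊕1⊕1⊕0 = 1
p4 = XOR of data positions {5,6,7,12,13,14,15,20,21,22,23,28,29,30,31} = 1⊕1⊕0⊕1⊕1⊕0⊕1⊕0⊕0⊕1⊕0⊕1⊕1⊕1⊕0 = 1
p8 = XOR of data positions {9,10,11,12,13,14,15,24,25,26,27,28,29,30,31} = 0⊕0⊕1⊕1⊕1⊕0⊕1⊕0⊕1⊕0⊕1⊕1⊕1⊕1⊕0 = 1
p16 = XOR of data positions {17,18,19,20,21,22,23,24,25,26,27,28,29,30,31} = 1⊕1⊕0⊕0⊕0⊕1⊕0⊕0⊕1⊕0⊕1⊕1⊕1⊕1⊕0 = 0
Parity bits p1,p2,p4,p8,p16 = 01110

01110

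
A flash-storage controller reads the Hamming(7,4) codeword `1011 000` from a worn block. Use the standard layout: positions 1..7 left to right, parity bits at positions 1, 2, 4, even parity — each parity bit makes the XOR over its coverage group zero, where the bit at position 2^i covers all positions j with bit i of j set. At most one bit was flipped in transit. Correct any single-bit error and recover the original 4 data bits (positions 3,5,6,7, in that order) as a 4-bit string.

s1: b1⊕b3⊕b5⊕b7 = 1⊕1⊕0⊕0 = 0
s2: b2⊕b3⊕b6⊕b7 = 0⊕1⊕0⊕0 = 1
s4: b4⊕b5⊕b6⊕b7 = 1⊕0⊕0⊕0 = 1
Syndrome (s4...s1) = 110 → position 6.
Flip bit 6: corrected codeword = 1011010
Data bits at positions 3,5,6,7: 1010

1010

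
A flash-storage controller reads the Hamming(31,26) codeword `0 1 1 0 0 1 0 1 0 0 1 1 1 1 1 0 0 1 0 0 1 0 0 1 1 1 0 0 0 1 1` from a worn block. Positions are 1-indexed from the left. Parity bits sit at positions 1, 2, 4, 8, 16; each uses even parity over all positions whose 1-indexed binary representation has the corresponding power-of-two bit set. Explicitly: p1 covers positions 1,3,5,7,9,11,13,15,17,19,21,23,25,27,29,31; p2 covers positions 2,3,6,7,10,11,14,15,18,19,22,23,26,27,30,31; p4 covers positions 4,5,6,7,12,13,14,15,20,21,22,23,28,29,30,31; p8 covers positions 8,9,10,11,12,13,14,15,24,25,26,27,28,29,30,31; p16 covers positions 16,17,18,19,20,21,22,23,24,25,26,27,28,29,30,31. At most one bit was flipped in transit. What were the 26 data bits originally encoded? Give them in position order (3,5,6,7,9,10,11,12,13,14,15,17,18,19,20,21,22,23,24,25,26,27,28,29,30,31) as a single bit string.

10100011111010010010100011

s1: b1⊕b3⊕b5⊕b7⊕b9⊕b11⊕b13⊕b15⊕b17⊕b19⊕b21⊕b23⊕b25⊕b27⊕b29⊕b31 = 0⊕1⊕0⊕0⊕0⊕1⊕1⊕1⊕0⊕0⊕1⊕0⊕1⊕0⊕0⊕1 = 1
s2: b2⊕b3⊕b6⊕b7⊕b10⊕b11⊕b14⊕b15⊕b18⊕b19⊕b22⊕b23⊕b26⊕b27⊕b30⊕b31 = 1⊕1⊕1⊕0⊕0⊕1⊕1⊕1⊕1⊕0⊕0⊕0⊕1⊕0⊕1⊕1 = 0
s4: b4⊕b5⊕b6⊕b7⊕b12⊕b13⊕b14⊕b15⊕b20⊕b21⊕b22⊕b23⊕b28⊕b29⊕b30⊕b31 = 0⊕0⊕1⊕0⊕1⊕1⊕1⊕1⊕0⊕1⊕0⊕0⊕0⊕0⊕1⊕1 = 0
s8: b8⊕b9⊕b10⊕b11⊕b12⊕b13⊕b14⊕b15⊕b24⊕b25⊕b26⊕b27⊕b28⊕b29⊕b30⊕b31 = 1⊕0⊕0⊕1⊕1⊕1⊕1⊕1⊕1⊕1⊕1⊕0⊕0⊕0⊕1⊕1 = 1
s16: b16⊕b17⊕b18⊕b19⊕b20⊕b21⊕b22⊕b23⊕b24⊕b25⊕b26⊕b27⊕b28⊕b29⊕b30⊕b31 = 0⊕0⊕1⊕0⊕0⊕1⊕0⊕0⊕1⊕1⊕1⊕0⊕0⊕0⊕1⊕1 = 1
Syndrome (s16...s1) = 11001 → position 25.
Flip bit 25: corrected codeword = 0110010100111110010010010100011
Data bits at positions 3,5,6,7,9,10,11,12,13,14,15,17,18,19,20,21,22,23,24,25,26,27,28,29,30,31: 10100011111010010010100011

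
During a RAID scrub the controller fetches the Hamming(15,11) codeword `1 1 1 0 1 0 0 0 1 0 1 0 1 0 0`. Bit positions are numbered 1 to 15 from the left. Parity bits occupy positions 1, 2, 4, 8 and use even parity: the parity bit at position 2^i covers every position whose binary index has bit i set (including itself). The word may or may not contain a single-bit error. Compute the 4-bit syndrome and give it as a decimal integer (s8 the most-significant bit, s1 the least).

10

s1: b1⊕b3⊕b5⊕b7⊕b9⊕b11⊕b13⊕b15 = 1⊕1⊕1⊕0⊕1⊕1⊕1⊕0 = 0
s2: b2⊕b3⊕b6⊕b7⊕b10⊕b11⊕b14⊕b15 = 1⊕1⊕0⊕0⊕0⊕1⊕0⊕0 = 1
s4: b4⊕b5⊕b6⊕b7⊕b12⊕b13⊕b14⊕b15 = 0⊕1⊕0⊕0⊕0⊕1⊕0⊕0 = 0
s8: b8⊕b9⊕b10⊕b11⊕b12⊕b13⊕b14⊕b15 = 0⊕1⊕0⊕1⊕0⊕1⊕0⊕0 = 1
Syndrome (s8...s1) = 1010 → position 10.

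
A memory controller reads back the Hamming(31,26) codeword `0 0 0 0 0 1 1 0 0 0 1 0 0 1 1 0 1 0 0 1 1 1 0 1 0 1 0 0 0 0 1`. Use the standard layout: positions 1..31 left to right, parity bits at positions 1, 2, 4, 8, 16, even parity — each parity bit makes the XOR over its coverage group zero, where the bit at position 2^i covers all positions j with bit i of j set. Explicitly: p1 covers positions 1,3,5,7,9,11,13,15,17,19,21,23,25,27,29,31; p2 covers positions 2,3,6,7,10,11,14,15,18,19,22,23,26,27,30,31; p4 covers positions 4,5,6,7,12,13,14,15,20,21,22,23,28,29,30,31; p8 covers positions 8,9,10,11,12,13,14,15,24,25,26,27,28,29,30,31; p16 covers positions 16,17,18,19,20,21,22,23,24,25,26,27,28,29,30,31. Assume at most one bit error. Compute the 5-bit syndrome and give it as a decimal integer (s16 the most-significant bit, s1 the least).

16

s1: b1⊕b3⊕b5⊕b7⊕b9⊕b11⊕b13⊕b15⊕b17⊕b19⊕b21⊕b23⊕b25⊕b27⊕b29⊕b31 = 0⊕0⊕0⊕1⊕0⊕1⊕0⊕1⊕1⊕0⊕1⊕0⊕0⊕0⊕0⊕1 = 0
s2: b2⊕b3⊕b6⊕b7⊕b10⊕b11⊕b14⊕b15⊕b18⊕b19⊕b22⊕b23⊕b26⊕b27⊕b30⊕b31 = 0⊕0⊕1⊕1⊕0⊕1⊕1⊕1⊕0⊕0⊕1⊕0⊕1⊕0⊕0⊕1 = 0
s4: b4⊕b5⊕b6⊕b7⊕b12⊕b13⊕b14⊕b15⊕b20⊕b21⊕b22⊕b23⊕b28⊕b29⊕b30⊕b31 = 0⊕0⊕1⊕1⊕0⊕0⊕1⊕1⊕1⊕1⊕1⊕0⊕0⊕0⊕0⊕1 = 0
s8: b8⊕b9⊕b10⊕b11⊕b12⊕b13⊕b14⊕b15⊕b24⊕b25⊕b26⊕b27⊕b28⊕b29⊕b30⊕b31 = 0⊕0⊕0⊕1⊕0⊕0⊕1⊕1⊕1⊕0⊕1⊕0⊕0⊕0⊕0⊕1 = 0
s16: b16⊕b17⊕b18⊕b19⊕b20⊕b21⊕b22⊕b23⊕b24⊕b25⊕b26⊕b27⊕b28⊕b29⊕b30⊕b31 = 0⊕1⊕0⊕0⊕1⊕1⊕1⊕0⊕1⊕0⊕1⊕0⊕0⊕0⊕0⊕1 = 1
Syndrome (s16...s1) = 10000 → position 16.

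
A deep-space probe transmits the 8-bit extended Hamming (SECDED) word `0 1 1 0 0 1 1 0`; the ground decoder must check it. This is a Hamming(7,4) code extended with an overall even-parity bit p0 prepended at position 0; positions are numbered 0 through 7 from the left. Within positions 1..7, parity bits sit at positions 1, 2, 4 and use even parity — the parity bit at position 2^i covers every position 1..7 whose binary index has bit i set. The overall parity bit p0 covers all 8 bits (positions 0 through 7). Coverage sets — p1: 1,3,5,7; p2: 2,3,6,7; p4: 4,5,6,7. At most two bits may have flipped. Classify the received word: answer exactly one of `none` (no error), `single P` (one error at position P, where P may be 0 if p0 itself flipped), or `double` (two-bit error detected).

none

s1: b1⊕b3⊕b5⊕b7 = 1⊕0⊕1⊕0 = 0
s2: b2⊕b3⊕b6⊕b7 = 1⊕0⊕1⊕0 = 0
s4: b4⊕b5⊕b6⊕b7 = 0⊕1⊕1⊕0 = 0
Syndrome (s4...s1) = 000 → position 0 (no error).
Overall parity (XOR of all 8 bits, including p0): 0⊕1⊕1⊕0⊕0⊕1⊕1⊕0 = 0
Overall=0, syndrome position=0 → no error.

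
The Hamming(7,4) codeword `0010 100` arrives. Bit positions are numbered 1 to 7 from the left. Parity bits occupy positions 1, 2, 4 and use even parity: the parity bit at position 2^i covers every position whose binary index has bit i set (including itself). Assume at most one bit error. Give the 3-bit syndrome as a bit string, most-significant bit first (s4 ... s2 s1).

110

s1: b1⊕b3⊕b5⊕b7 = 0⊕1⊕1⊕0 = 0
s2: b2⊕b3⊕b6⊕b7 = 0⊕1⊕0⊕0 = 1
s4: b4⊕b5⊕b6⊕b7 = 0⊕1⊕0⊕0 = 1
Syndrome (s4...s1) = 110 → position 6.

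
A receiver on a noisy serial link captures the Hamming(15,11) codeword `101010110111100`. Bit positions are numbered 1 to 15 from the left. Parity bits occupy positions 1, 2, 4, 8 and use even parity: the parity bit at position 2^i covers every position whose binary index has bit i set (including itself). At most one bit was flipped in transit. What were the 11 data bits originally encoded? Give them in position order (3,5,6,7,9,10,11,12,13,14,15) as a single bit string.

11010111100

s1: b1⊕b3⊕b5⊕b7⊕b9⊕b11⊕b13⊕b15 = 1⊕1⊕1⊕1⊕0⊕1⊕1⊕0 = 0
s2: b2⊕b3⊕b6⊕b7⊕b10⊕b11⊕b14⊕b15 = 0⊕1⊕0⊕1⊕1⊕1⊕0⊕0 = 0
s4: b4⊕b5⊕b6⊕b7⊕b12⊕b13⊕b14⊕b15 = 0⊕1⊕0⊕1⊕1⊕1⊕0⊕0 = 0
s8: b8⊕b9⊕b10⊕b11⊕b12⊕b13⊕b14⊕b15 = 1⊕0⊕1⊕1⊕1⊕1⊕0⊕0 = 1
Syndrome (s8...s1) = 1000 → position 8.
Flip bit 8: corrected codeword = 101010100111100
Data bits at positions 3,5,6,7,9,10,11,12,13,14,15: 11010111100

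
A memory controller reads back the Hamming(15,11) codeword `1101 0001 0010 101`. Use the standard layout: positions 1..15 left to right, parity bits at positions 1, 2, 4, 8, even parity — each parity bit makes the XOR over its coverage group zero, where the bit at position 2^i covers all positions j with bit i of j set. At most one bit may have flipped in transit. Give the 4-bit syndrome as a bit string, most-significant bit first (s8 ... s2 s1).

s1: b1⊕b3⊕b5⊕b7⊕b9⊕b11⊕b13⊕b15 = 1⊕0⊕0⊕0⊕0⊕1⊕1⊕1 = 0
s2: b2⊕b3⊕b6⊕b7⊕b10⊕b11⊕b14⊕b15 = 1⊕0⊕0⊕0⊕0⊕1⊕0⊕1 = 1
s4: b4⊕b5⊕b6⊕b7⊕b12⊕b13⊕b14⊕b15 = 1⊕0⊕0⊕0⊕0⊕1⊕0⊕1 = 1
s8: b8⊕b9⊕b10⊕b11⊕b12⊕b13⊕b14⊕b15 = 1⊕0⊕0⊕1⊕0⊕1⊕0⊕1 = 0
Syndrome (s8...s1) = 0110 → position 6.

0110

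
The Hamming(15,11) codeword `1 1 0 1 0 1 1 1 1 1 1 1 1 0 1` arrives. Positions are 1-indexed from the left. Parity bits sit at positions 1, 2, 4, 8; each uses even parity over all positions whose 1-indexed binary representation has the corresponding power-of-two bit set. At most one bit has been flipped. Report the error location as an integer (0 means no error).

s1: b1⊕b3⊕b5⊕b7⊕b9⊕b11⊕b13⊕b15 = 1⊕0⊕0⊕1⊕1⊕1⊕1⊕1 = 0
s2: b2⊕b3⊕b6⊕b7⊕b10⊕b11⊕b14⊕b15 = 1⊕0⊕1⊕1⊕1⊕1⊕0⊕1 = 0
s4: b4⊕b5⊕b6⊕b7⊕b12⊕b13⊕b14⊕b15 = 1⊕0⊕1⊕1⊕1⊕1⊕0⊕1 = 0
s8: b8⊕b9⊕b10⊕b11⊕b12⊕b13⊕b14⊕b15 = 1⊕1⊕1⊕1⊕1⊕1⊕0⊕1 = 1
Syndrome (s8...s1) = 1000 → position 8.

8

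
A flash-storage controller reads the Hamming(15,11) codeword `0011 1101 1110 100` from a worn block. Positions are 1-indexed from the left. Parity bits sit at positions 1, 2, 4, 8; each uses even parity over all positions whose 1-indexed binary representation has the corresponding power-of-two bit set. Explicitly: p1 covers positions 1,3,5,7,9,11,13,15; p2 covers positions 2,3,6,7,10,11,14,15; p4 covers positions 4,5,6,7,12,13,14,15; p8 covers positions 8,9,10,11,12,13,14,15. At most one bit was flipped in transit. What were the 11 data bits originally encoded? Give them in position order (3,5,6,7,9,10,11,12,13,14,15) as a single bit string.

s1: b1⊕b3⊕b5⊕b7⊕b9⊕b11⊕b13⊕b15 = 0⊕1⊕1⊕0⊕1⊕1⊕1⊕0 = 1
s2: b2⊕b3⊕b6⊕b7⊕b10⊕b11⊕b14⊕b15 = 0⊕1⊕1⊕0⊕1⊕1⊕0⊕0 = 0
s4: b4⊕b5⊕b6⊕b7⊕b12⊕b13⊕b14⊕b15 = 1⊕1⊕1⊕0⊕0⊕1⊕0⊕0 = 0
s8: b8⊕b9⊕b10⊕b11⊕b12⊕b13⊕b14⊕b15 = 1⊕1⊕1⊕1⊕0⊕1⊕0⊕0 = 1
Syndrome (s8...s1) = 1001 → position 9.
Flip bit 9: corrected codeword = 001111010110100
Data bits at positions 3,5,6,7,9,10,11,12,13,14,15: 11100110100

11100110100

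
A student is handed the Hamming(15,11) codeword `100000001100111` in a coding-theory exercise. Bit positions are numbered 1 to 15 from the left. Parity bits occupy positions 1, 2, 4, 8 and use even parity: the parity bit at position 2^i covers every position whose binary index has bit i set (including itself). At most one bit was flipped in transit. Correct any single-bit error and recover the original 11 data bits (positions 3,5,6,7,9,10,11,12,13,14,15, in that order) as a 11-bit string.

00001100101

s1: b1⊕b3⊕b5⊕b7⊕b9⊕b11⊕b13⊕b15 = 1⊕0⊕0⊕0⊕1⊕0⊕1⊕1 = 0
s2: b2⊕b3⊕b6⊕b7⊕b10⊕b11⊕b14⊕b15 = 0⊕0⊕0⊕0⊕1⊕0⊕1⊕1 = 1
s4: b4⊕b5⊕b6⊕b7⊕b12⊕b13⊕b14⊕b15 = 0⊕0⊕0⊕0⊕0⊕1⊕1⊕1 = 1
s8: b8⊕b9⊕b10⊕b11⊕b12⊕b13⊕b14⊕b15 = 0⊕1⊕1⊕0⊕0⊕1⊕1⊕1 = 1
Syndrome (s8...s1) = 1110 → position 14.
Flip bit 14: corrected codeword = 100000001100101
Data bits at positions 3,5,6,7,9,10,11,12,13,14,15: 00001100101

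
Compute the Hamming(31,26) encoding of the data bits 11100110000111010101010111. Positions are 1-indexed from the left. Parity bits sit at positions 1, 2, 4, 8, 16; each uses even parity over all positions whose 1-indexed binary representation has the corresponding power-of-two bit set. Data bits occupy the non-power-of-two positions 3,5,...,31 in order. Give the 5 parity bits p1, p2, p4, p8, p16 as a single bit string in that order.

10110

Place data bits at non-power-of-two positions: b3=1, b5=1, b6=1, b7=0, b9=0, b10=1, b11=1, b12=0, b13=0, b14=0, b15=0, b17=1, b18=1, b19=1, b20=0, b21=1, b22=0, b23=1, b24=0, b25=1, b26=0, b27=1, b28=0, b29=1, b30=1, b31=1.
p1 = XOR of data positions {3,5,7,9,11,13,15,17,19,21,23,25,27,29,31} = 1⊕1⊕0⊕0⊕1⊕0⊕0⊕1⊕1⊕1⊕1⊕1⊕1⊕1⊕1 = 1
p2 = XOR of data positions {3,6,7,10,11,14,15,18,19,22,23,26,27,30,31} = 1⊕1⊕0⊕1⊕1⊕0⊕0⊕1⊕1⊕0⊕1⊕0⊕1⊕1⊕1 = 0
p4 = XOR of data positions {5,6,7,12,13,14,15,20,21,22,23,28,29,30,31} = 1⊕1⊕0⊕0⊕0⊕0⊕0⊕0⊕1⊕0⊕1⊕0⊕1⊕1⊕1 = 1
p8 = XOR of data positions {9,10,11,12,13,14,15,24,25,26,27,28,29,30,31} = 0⊕1⊕1⊕0⊕0⊕0⊕0⊕0⊕1⊕0⊕1⊕0⊕1⊕1⊕1 = 1
p16 = XOR of data positions {17,18,19,20,21,22,23,24,25,26,27,28,29,30,31} = 1⊕1⊕1⊕0⊕1⊕0⊕1⊕0⊕1⊕0⊕1⊕0⊕1⊕1⊕1 = 0
Parity bits p1,p2,p4,p8,p16 = 10110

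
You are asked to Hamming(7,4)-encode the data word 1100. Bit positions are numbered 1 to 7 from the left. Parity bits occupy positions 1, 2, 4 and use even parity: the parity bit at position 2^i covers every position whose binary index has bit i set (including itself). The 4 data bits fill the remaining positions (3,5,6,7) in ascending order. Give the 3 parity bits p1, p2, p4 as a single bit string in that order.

011

Place data bits at non-power-of-two positions: b3=1, b5=1, b6=0, b7=0.
p1 = XOR of data positions {3,5,7} = 1⊕1⊕0 = 0
p2 = XOR of data positions {3,6,7} = 1⊕0⊕0 = 1
p4 = XOR of data positions {5,6,7} = 1⊕0⊕0 = 1
Parity bits p1,p2,p4 = 011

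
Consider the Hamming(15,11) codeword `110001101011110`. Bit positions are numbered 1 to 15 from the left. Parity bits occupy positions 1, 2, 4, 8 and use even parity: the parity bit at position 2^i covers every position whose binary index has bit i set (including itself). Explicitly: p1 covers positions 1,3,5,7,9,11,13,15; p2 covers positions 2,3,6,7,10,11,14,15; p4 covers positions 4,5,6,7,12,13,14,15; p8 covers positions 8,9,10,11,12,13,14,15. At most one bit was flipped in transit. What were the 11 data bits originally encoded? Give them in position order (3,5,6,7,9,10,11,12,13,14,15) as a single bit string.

00111011111

s1: b1⊕b3⊕b5⊕b7⊕b9⊕b11⊕b13⊕b15 = 1⊕0⊕0⊕1⊕1⊕1⊕1⊕0 = 1
s2: b2⊕b3⊕b6⊕b7⊕b10⊕b11⊕b14⊕b15 = 1⊕0⊕1⊕1⊕0⊕1⊕1⊕0 = 1
s4: b4⊕b5⊕b6⊕b7⊕b12⊕b13⊕b14⊕b15 = 0⊕0⊕1⊕1⊕1⊕1⊕1⊕0 = 1
s8: b8⊕b9⊕b10⊕b11⊕b12⊕b13⊕b14⊕b15 = 0⊕1⊕0⊕1⊕1⊕1⊕1⊕0 = 1
Syndrome (s8...s1) = 1111 → position 15.
Flip bit 15: corrected codeword = 110001101011111
Data bits at positions 3,5,6,7,9,10,11,12,13,14,15: 00111011111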